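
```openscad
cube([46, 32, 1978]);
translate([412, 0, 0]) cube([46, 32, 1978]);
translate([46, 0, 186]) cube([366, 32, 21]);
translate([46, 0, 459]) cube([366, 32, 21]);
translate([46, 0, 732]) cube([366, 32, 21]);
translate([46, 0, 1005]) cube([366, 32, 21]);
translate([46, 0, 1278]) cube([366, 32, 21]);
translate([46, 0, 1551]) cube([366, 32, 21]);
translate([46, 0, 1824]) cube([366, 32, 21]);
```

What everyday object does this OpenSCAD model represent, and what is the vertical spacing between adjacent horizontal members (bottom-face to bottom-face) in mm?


A ladder. The rung spacing is 273 mm.

Two tall 46×32 posts with 7 short bars between them — a ladder. Adjacent rungs sit at z = 186 and z = 459, so the spacing is 459 − 186 = 273 mm.


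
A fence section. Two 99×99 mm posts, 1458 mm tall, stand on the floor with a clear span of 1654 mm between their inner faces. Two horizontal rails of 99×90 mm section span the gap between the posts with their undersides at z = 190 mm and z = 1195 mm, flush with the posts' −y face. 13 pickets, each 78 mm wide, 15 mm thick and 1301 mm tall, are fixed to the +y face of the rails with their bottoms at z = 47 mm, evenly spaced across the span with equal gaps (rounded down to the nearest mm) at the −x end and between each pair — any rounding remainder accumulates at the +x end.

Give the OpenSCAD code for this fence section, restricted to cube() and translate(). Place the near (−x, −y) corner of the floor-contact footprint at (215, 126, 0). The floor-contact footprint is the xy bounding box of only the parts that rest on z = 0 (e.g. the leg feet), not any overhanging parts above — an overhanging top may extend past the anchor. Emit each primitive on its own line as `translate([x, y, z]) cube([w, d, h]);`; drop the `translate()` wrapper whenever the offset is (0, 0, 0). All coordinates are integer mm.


translate([215, 126, 0]) cube([99, 99, 1458]);
translate([1968, 126, 0]) cube([99, 99, 1458]);
translate([314, 126, 190]) cube([1654, 99, 90]);
translate([314, 126, 1195]) cube([1654, 99, 90]);
translate([359, 225, 47]) cube([78, 15, 1301]);
translate([482, 225, 47]) cube([78, 15, 1301]);
translate([605, 225, 47]) cube([78, 15, 1301]);
translate([728, 225, 47]) cube([78, 15, 1301]);
translate([851, 225, 47]) cube([78, 15, 1301]);
translate([974, 225, 47]) cube([78, 15, 1301]);
translate([1097, 225, 47]) cube([78, 15, 1301]);
translate([1220, 225, 47]) cube([78, 15, 1301]);
translate([1343, 225, 47]) cube([78, 15, 1301]);
translate([1466, 225, 47]) cube([78, 15, 1301]);
translate([1589, 225, 47]) cube([78, 15, 1301]);
translate([1712, 225, 47]) cube([78, 15, 1301]);
translate([1835, 225, 47]) cube([78, 15, 1301]);


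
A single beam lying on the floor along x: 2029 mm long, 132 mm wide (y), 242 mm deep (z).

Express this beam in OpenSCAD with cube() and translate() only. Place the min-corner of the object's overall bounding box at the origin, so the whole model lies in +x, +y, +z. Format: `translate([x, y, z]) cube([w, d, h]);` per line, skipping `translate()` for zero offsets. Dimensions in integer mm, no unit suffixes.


cube([2029, 132, 242]);


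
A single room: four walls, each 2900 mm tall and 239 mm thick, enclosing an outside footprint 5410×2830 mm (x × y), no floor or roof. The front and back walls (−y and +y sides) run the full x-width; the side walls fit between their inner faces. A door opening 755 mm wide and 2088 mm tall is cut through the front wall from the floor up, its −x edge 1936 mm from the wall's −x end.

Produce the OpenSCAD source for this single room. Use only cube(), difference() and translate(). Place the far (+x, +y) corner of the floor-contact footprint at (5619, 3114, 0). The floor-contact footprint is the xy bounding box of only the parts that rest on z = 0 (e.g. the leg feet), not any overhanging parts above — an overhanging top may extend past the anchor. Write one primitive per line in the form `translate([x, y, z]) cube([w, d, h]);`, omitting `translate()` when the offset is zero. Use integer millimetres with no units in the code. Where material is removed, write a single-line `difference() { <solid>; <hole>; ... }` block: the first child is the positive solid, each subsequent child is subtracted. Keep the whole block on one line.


difference() { translate([209, 284, 0]) cube([5410, 239, 2900]); translate([2145, 284, 0]) cube([755, 239, 2088]); }
translate([209, 2875, 0]) cube([5410, 239, 2900]);
translate([209, 523, 0]) cube([239, 2352, 2900]);
translate([5380, 523, 0]) cube([239, 2352, 2900]);


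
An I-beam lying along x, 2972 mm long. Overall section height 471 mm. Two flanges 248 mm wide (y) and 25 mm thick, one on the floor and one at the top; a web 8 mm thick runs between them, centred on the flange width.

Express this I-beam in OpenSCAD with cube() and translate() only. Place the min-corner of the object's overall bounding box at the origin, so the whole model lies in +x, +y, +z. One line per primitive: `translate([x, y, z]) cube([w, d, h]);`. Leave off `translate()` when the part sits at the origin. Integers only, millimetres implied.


cube([2972, 248, 25]);
translate([0, 120, 25]) cube([2972, 8, 421]);
translate([0, 0, 446]) cube([2972, 248, 25]);


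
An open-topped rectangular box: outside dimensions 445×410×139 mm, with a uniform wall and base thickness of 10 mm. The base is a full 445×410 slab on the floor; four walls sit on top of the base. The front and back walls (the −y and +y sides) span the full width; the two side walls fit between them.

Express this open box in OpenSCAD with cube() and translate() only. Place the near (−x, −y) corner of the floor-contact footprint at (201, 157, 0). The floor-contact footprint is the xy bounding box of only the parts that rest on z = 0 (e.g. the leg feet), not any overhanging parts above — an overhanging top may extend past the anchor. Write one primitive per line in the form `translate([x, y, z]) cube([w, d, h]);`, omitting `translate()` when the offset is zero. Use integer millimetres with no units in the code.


translate([201, 157, 0]) cube([445, 410, 10]);
translate([201, 157, 10]) cube([445, 10, 129]);
translate([201, 557, 10]) cube([445, 10, 129]);
translate([201, 167, 10]) cube([10, 390, 129]);
translate([636, 167, 10]) cube([10, 390, 129]);


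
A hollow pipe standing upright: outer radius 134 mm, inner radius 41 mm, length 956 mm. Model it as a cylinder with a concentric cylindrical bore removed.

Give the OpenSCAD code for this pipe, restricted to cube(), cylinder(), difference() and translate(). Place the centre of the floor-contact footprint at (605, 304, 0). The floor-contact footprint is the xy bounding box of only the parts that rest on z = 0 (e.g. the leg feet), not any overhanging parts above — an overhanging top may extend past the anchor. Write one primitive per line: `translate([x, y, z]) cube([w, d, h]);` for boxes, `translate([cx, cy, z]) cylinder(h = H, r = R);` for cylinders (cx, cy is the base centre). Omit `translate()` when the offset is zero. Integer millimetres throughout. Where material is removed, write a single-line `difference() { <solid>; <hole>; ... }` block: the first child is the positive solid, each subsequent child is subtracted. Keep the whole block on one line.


difference() { translate([605, 304, 0]) cylinder(h = 956, r = 134); translate([605, 304, 0]) cylinder(h = 956, r = 41); }


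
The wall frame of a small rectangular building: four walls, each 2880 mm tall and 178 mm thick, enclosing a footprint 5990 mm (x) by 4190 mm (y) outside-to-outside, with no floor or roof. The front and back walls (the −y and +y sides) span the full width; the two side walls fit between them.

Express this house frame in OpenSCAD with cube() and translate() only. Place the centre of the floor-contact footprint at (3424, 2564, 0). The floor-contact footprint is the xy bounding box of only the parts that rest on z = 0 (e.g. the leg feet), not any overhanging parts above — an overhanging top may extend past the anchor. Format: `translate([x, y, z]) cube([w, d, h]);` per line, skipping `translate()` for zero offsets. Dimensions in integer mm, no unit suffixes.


translate([429, 469, 0]) cube([5990, 178, 2880]);
translate([429, 4481, 0]) cube([5990, 178, 2880]);
translate([429, 647, 0]) cube([178, 3834, 2880]);
translate([6241, 647, 0]) cube([178, 3834, 2880]);


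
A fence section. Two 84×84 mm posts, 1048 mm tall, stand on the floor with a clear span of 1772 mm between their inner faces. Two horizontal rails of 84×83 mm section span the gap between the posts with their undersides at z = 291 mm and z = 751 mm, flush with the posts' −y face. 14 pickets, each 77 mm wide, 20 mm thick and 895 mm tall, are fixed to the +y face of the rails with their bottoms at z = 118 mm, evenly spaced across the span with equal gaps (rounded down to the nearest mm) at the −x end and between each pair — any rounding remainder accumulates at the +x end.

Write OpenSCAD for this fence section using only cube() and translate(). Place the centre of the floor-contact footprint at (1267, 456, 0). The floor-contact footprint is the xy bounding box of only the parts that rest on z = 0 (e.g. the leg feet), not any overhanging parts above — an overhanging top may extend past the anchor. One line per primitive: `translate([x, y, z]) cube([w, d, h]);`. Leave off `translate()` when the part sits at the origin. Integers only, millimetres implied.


translate([297, 414, 0]) cube([84, 84, 1048]);
translate([2153, 414, 0]) cube([84, 84, 1048]);
translate([381, 414, 291]) cube([1772, 84, 83]);
translate([381, 414, 751]) cube([1772, 84, 83]);
translate([427, 498, 118]) cube([77, 20, 895]);
translate([550, 498, 118]) cube([77, 20, 895]);
translate([673, 498, 118]) cube([77, 20, 895]);
translate([796, 498, 118]) cube([77, 20, 895]);
translate([919, 498, 118]) cube([77, 20, 895]);
translate([1042, 498, 118]) cube([77, 20, 895]);
translate([1165, 498, 118]) cube([77, 20, 895]);
translate([1288, 498, 118]) cube([77, 20, 895]);
translate([1411, 498, 118]) cube([77, 20, 895]);
translate([1534, 498, 118]) cube([77, 20, 895]);
translate([1657, 498, 118]) cube([77, 20, 895]);
translate([1780, 498, 118]) cube([77, 20, 895]);
translate([1903, 498, 118]) cube([77, 20, 895]);
translate([2026, 498, 118]) cube([77, 20, 895]);


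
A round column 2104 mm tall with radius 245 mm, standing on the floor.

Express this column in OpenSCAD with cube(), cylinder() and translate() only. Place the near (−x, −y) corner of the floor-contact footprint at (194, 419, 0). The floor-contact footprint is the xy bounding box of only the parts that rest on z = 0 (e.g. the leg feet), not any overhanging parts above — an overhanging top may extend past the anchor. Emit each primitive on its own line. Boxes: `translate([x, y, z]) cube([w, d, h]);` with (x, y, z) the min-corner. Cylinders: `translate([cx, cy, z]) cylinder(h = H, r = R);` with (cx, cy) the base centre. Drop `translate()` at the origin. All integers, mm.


translate([439, 664, 0]) cylinder(h = 2104, r = 245);


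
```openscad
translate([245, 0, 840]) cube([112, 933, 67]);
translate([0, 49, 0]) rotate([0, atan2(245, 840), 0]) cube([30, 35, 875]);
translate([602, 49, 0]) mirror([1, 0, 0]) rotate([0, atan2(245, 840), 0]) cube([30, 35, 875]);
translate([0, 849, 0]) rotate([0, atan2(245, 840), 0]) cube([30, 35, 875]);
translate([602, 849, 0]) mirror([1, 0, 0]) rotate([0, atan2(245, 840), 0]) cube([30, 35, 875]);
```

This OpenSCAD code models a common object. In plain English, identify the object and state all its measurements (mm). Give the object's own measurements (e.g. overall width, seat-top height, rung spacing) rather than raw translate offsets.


A sawhorse. A 112×933×67 mm beam (x, y, z) sits on two A-frame leg pairs. Each pair is two raked legs of 30×35 mm section (35 mm along y) splaying symmetrically in x. Each leg rises 840 mm vertically over 245 mm of horizontal reach and is 875 mm long along its own axis. Every leg's outer bottom edge rests on the floor and its outer top edge meets a bottom edge of the beam — the left legs (tilting toward +x) meet the beam's −x bottom edge, the right legs (their mirror images, tilting toward −x) meet its +x bottom edge — so the leg tops tuck under the beam, the beam's underside is 840 mm above the floor, and the feet are 602 mm apart outside-to-outside with the beam centred between them. The two leg pairs are set in 49 mm from either end of the beam.


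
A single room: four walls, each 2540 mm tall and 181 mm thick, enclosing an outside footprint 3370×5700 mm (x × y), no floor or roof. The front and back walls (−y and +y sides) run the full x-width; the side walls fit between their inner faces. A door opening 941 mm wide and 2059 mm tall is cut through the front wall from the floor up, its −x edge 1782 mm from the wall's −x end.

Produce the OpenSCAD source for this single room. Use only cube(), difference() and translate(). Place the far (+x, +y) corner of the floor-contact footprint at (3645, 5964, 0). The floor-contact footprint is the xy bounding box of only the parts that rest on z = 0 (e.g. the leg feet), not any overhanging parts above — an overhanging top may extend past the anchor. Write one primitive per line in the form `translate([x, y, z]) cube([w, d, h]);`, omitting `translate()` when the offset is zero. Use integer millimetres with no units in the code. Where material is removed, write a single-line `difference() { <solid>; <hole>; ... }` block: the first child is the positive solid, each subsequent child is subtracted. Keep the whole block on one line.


difference() { translate([275, 264, 0]) cube([3370, 181, 2540]); translate([2057, 264, 0]) cube([941, 181, 2059]); }
translate([275, 5783, 0]) cube([3370, 181, 2540]);
translate([275, 445, 0]) cube([181, 5338, 2540]);
translate([3464, 445, 0]) cube([181, 5338, 2540]);


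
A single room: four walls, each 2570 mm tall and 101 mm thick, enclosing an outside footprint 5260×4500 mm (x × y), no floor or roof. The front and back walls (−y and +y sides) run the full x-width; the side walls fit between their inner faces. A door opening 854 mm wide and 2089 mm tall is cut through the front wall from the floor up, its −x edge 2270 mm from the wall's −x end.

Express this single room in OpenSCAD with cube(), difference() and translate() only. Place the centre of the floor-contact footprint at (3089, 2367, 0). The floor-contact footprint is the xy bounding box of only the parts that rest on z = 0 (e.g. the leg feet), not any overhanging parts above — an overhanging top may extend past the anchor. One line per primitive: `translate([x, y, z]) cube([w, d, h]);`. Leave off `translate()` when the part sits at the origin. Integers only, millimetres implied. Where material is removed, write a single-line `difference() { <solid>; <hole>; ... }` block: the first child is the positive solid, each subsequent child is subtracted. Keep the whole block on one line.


difference() { translate([459, 117, 0]) cube([5260, 101, 2570]); translate([2729, 117, 0]) cube([854, 101, 2089]); }
translate([459, 4516, 0]) cube([5260, 101, 2570]);
translate([459, 218, 0]) cube([101, 4298, 2570]);
translate([5618, 218, 0]) cube([101, 4298, 2570]);


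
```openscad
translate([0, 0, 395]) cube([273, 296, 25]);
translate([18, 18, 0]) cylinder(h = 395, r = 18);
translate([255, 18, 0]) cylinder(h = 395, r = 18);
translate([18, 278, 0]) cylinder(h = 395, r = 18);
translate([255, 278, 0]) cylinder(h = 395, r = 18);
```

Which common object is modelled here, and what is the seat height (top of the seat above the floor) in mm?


A stool. The seat height is 420 mm.

A 273×296×25 slab at z = 395 on four corner cylinders — a stool. The seat top is 395 + 25 = 420 mm.


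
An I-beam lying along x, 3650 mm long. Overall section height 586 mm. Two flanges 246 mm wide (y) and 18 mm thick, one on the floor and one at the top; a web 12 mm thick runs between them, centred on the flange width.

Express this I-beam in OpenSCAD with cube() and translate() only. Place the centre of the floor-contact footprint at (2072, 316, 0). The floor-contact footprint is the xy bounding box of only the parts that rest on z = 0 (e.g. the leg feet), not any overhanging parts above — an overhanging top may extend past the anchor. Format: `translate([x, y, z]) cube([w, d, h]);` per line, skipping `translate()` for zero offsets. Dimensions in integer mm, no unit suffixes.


translate([247, 193, 0]) cube([3650, 246, 18]);
translate([247, 310, 18]) cube([3650, 12, 550]);
translate([247, 193, 568]) cube([3650, 246, 18]);


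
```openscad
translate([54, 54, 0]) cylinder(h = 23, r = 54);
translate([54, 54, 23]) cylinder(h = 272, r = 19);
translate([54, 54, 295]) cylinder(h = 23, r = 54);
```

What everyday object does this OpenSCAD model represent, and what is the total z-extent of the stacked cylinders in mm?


A spool. The overall height is 318 mm.

Three coaxial cylinders, large–small–large — a spool. Two 23 mm flanges and a 272 mm core give 23 + 272 + 23 = 318 mm.


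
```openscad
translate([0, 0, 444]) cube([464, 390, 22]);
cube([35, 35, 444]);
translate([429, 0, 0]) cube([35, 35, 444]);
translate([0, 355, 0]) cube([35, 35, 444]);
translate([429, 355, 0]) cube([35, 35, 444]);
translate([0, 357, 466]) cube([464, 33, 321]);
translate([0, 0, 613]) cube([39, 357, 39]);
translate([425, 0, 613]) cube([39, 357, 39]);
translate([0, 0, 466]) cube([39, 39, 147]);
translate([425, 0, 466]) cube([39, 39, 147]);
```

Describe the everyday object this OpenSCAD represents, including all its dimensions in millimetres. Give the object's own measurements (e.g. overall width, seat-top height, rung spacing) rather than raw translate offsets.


A chair. The seat is a 464×390×22 mm slab with its top at z = 466 mm, on four 35×35 mm corner legs (flush with the seat edges, standing on z = 0). A flat backrest 33 mm thick, 321 mm tall, spans the full seat width and rises from the seat top along its +y edge, rear face flush with the rear of the seat. Two armrests of 39×39 mm section run along each side from the seat's front edge to the front of the backrest, top faces 186 mm above the seat top and outer faces flush with the seat's x-edges; a 39×39 mm post under the front of each armrest stands on the seat at the front corner.


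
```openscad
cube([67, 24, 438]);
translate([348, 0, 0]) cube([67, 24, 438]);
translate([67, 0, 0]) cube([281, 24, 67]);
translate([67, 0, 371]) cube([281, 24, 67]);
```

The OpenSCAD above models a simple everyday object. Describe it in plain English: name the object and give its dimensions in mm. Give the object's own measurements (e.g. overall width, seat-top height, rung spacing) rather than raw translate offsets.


A rectangular picture frame lying in the x–z plane (depth along y). The opening is 281 mm wide (x) by 304 mm tall (z), surrounded by a border 67 mm wide on all four sides. The frame is 24 mm deep and is made of two full-height vertical stiles with two horizontal rails fitted between them.


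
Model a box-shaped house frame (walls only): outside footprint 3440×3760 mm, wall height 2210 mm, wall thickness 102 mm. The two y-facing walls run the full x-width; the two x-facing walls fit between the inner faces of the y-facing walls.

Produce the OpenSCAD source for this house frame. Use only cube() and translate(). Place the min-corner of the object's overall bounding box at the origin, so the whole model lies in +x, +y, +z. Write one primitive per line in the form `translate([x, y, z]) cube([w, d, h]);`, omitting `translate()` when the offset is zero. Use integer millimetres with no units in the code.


cube([3440, 102, 2210]);
translate([0, 3658, 0]) cube([3440, 102, 2210]);
translate([0, 102, 0]) cube([102, 3556, 2210]);
translate([3338, 102, 0]) cube([102, 3556, 2210]);


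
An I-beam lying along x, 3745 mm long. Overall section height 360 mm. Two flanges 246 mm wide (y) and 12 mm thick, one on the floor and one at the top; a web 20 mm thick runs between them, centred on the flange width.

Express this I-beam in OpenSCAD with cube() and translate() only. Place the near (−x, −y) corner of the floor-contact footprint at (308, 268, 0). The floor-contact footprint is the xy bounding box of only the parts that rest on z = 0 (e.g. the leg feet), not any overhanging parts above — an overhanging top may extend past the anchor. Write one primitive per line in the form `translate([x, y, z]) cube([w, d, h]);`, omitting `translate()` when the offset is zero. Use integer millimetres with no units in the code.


translate([308, 268, 0]) cube([3745, 246, 12]);
translate([308, 381, 12]) cube([3745, 20, 336]);
translate([308, 268, 348]) cube([3745, 246, 12]);


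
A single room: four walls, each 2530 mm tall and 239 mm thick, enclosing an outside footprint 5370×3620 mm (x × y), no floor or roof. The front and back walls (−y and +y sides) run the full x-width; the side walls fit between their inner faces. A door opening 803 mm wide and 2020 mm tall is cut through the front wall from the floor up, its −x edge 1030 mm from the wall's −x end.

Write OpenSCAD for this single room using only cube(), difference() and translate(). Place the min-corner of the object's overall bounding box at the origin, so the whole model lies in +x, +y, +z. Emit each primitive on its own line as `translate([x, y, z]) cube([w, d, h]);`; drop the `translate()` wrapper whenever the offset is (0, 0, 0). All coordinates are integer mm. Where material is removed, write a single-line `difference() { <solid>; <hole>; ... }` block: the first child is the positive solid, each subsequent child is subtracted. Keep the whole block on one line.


difference() { cube([5370, 239, 2530]); translate([1030, 0, 0]) cube([803, 239, 2020]); }
translate([0, 3381, 0]) cube([5370, 239, 2530]);
translate([0, 239, 0]) cube([239, 3142, 2530]);
translate([5131, 239, 0]) cube([239, 3142, 2530]);


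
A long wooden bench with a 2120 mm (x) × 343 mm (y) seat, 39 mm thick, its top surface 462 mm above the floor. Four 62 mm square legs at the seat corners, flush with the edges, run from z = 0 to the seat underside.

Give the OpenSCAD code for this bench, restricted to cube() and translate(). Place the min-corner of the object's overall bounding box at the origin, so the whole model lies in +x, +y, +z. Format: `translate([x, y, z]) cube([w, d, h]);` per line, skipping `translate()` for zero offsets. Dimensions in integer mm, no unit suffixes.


translate([0, 0, 423]) cube([2120, 343, 39]);
cube([62, 62, 423]);
translate([0, 281, 0]) cube([62, 62, 423]);
translate([2058, 0, 0]) cube([62, 62, 423]);
translate([2058, 281, 0]) cube([62, 62, 423]);


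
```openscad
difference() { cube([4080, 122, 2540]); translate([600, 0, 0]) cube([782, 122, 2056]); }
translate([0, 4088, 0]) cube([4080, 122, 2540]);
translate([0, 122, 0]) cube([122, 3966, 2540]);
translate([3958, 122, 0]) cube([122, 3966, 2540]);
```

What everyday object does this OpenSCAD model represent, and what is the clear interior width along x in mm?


A single room. The interior width is 3836 mm.

Four walls enclosing a rectangle with a door in the front wall — a room. Outside width 4080 minus two 122 mm walls gives 3836 mm.


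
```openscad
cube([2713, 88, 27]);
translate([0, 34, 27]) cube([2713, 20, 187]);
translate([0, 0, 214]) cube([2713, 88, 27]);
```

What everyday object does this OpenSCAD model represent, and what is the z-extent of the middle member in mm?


An I-beam. The web height is 187 mm.

Two wide flanges with a thin centred web — an I-beam. Overall 241 mm minus two 27 mm flanges gives a web of 241 − 2·27 = 187 mm.


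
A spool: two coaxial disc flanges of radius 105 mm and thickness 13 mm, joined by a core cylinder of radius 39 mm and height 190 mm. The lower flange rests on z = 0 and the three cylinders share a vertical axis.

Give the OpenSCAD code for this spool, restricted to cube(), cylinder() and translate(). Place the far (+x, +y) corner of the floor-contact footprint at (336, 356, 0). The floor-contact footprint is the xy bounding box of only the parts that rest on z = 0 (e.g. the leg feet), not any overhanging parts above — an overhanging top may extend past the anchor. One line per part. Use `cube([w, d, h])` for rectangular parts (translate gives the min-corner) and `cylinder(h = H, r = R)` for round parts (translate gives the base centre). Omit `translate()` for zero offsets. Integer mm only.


translate([231, 251, 0]) cylinder(h = 13, r = 105);
translate([231, 251, 13]) cylinder(h = 190, r = 39);
translate([231, 251, 203]) cylinder(h = 13, r = 105);


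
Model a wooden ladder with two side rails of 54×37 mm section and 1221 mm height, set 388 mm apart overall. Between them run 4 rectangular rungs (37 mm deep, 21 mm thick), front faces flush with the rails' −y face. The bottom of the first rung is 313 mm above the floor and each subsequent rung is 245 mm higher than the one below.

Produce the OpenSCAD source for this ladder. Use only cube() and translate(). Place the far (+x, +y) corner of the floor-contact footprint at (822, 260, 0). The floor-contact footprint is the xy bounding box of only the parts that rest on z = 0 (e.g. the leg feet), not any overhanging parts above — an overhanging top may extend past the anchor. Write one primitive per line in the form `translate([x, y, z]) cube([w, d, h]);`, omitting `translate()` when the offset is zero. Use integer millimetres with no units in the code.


translate([434, 223, 0]) cube([54, 37, 1221]);
translate([768, 223, 0]) cube([54, 37, 1221]);
translate([488, 223, 313]) cube([280, 37, 21]);
translate([488, 223, 558]) cube([280, 37, 21]);
translate([488, 223, 803]) cube([280, 37, 21]);
translate([488, 223, 1048]) cube([280, 37, 21]);


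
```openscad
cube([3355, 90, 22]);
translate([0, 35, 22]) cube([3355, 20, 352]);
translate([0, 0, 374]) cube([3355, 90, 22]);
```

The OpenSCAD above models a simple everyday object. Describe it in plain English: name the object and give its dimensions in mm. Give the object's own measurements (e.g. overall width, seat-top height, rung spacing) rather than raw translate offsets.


An I-beam lying along x, 3355 mm long. Overall section height 396 mm. Two flanges 90 mm wide (y) and 22 mm thick, one on the floor and one at the top; a web 20 mm thick runs between them, centred on the flange width.


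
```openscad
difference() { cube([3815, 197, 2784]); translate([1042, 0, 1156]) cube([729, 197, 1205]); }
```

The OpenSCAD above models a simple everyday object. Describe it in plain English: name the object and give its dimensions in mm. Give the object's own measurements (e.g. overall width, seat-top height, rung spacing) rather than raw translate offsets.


A wall 3815 mm long (x), 197 mm thick (y), 2784 mm tall, with a rectangular window opening cut through it. The opening is 729 mm wide and 1205 mm tall; its sill is at z = 1156 mm and its near (−x) edge is 1042 mm from the wall's −x end. The opening passes through the full wall thickness.


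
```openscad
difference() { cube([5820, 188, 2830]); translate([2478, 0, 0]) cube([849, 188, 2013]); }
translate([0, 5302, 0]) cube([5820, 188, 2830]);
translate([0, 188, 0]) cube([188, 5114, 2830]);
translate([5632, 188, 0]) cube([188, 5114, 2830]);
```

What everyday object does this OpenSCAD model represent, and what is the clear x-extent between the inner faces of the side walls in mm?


A single room. The interior width is 5444 mm.

Four walls enclosing a rectangle with a door in the front wall — a room. Outside width 5820 minus two 188 mm walls gives 5444 mm.


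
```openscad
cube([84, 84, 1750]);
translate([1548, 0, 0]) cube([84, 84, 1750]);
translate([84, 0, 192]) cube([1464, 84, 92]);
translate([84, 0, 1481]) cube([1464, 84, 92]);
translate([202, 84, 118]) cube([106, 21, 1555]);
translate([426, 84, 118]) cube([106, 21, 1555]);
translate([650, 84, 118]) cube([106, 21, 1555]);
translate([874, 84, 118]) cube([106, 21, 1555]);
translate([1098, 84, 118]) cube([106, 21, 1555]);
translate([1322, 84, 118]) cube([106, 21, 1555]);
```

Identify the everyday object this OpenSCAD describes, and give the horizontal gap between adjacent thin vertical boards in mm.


A fence section. The picket gap is 118 mm.

Two posts, two rails, 6 pickets — a fence section. Span 1464 mm holds 6 pickets of 106 mm with 7 equal gaps: ⌊(1464 − 6·106) / 7⌋ = 118 mm.


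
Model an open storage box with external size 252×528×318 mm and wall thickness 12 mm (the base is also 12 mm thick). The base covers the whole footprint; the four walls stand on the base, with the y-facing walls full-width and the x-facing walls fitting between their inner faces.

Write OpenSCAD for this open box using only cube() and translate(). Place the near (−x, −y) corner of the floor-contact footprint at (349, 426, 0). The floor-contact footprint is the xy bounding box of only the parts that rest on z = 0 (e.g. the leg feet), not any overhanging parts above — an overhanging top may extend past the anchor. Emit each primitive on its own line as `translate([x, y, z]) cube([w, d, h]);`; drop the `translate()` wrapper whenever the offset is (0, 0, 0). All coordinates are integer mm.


translate([349, 426, 0]) cube([252, 528, 12]);
translate([349, 426, 12]) cube([252, 12, 306]);
translate([349, 942, 12]) cube([252, 12, 306]);
translate([349, 438, 12]) cube([12, 504, 306]);
translate([589, 438, 12]) cube([12, 504, 306]);


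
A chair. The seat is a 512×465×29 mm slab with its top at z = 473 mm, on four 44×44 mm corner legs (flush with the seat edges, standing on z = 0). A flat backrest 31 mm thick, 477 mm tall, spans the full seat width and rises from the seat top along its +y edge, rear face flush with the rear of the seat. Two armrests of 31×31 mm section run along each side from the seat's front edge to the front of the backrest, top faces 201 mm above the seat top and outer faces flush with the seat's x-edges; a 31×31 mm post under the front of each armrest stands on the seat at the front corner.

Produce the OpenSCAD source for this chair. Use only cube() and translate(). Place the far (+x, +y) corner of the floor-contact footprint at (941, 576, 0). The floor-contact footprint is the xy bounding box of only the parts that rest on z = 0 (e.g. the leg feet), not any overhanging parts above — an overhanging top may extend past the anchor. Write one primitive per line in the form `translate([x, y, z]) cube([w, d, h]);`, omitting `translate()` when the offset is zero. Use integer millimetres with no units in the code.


translate([429, 111, 444]) cube([512, 465, 29]);
translate([429, 111, 0]) cube([44, 44, 444]);
translate([897, 111, 0]) cube([44, 44, 444]);
translate([429, 532, 0]) cube([44, 44, 444]);
translate([897, 532, 0]) cube([44, 44, 444]);
translate([429, 545, 473]) cube([512, 31, 477]);
translate([429, 111, 643]) cube([31, 434, 31]);
translate([910, 111, 643]) cube([31, 434, 31]);
translate([429, 111, 473]) cube([31, 31, 170]);
translate([910, 111, 473]) cube([31, 31, 170]);


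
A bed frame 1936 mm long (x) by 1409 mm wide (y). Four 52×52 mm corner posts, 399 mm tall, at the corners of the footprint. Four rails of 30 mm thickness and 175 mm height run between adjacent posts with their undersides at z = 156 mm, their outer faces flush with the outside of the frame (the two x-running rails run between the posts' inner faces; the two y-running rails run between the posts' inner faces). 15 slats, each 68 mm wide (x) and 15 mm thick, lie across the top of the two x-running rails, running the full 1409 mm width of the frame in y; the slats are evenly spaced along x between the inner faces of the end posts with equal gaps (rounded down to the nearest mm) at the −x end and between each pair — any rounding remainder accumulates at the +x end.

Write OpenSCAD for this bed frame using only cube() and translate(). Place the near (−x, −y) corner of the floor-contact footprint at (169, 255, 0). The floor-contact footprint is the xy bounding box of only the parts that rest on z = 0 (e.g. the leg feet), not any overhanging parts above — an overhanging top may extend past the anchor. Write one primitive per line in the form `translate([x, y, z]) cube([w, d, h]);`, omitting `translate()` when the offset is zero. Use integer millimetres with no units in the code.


// slat z = rail_z + rail_h = 156 + 175 = 331
// slat gap = ⌊(1832 − 15·68) / 16⌋ = 50
translate([169, 255, 0]) cube([52, 52, 399]);
translate([169, 1612, 0]) cube([52, 52, 399]);
translate([2053, 255, 0]) cube([52, 52, 399]);
translate([2053, 1612, 0]) cube([52, 52, 399]);
translate([221, 255, 156]) cube([1832, 30, 175]);
translate([221, 1634, 156]) cube([1832, 30, 175]);
translate([169, 307, 156]) cube([30, 1305, 175]);
translate([2075, 307, 156]) cube([30, 1305, 175]);
translate([271, 255, 331]) cube([68, 1409, 15]);
translate([389, 255, 331]) cube([68, 1409, 15]);
translate([507, 255, 331]) cube([68, 1409, 15]);
translate([625, 255, 331]) cube([68, 1409, 15]);
translate([743, 255, 331]) cube([68, 1409, 15]);
translate([861, 255, 331]) cube([68, 1409, 15]);
translate([979, 255, 331]) cube([68, 1409, 15]);
translate([1097, 255, 331]) cube([68, 1409, 15]);
translate([1215, 255, 331]) cube([68, 1409, 15]);
translate([1333, 255, 331]) cube([68, 1409, 15]);
translate([1451, 255, 331]) cube([68, 1409, 15]);
translate([1569, 255, 331]) cube([68, 1409, 15]);
translate([1687, 255, 331]) cube([68, 1409, 15]);
translate([1805, 255, 331]) cube([68, 1409, 15]);
translate([1923, 255, 331]) cube([68, 1409, 15]);


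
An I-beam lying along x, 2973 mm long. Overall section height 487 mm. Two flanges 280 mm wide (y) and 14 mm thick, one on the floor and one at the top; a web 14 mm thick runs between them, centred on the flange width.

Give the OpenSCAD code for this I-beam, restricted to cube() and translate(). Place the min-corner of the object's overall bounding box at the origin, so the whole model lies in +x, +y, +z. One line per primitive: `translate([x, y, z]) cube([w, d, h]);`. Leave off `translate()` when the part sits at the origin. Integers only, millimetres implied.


cube([2973, 280, 14]);
translate([0, 133, 14]) cube([2973, 14, 459]);
translate([0, 0, 473]) cube([2973, 280, 14]);


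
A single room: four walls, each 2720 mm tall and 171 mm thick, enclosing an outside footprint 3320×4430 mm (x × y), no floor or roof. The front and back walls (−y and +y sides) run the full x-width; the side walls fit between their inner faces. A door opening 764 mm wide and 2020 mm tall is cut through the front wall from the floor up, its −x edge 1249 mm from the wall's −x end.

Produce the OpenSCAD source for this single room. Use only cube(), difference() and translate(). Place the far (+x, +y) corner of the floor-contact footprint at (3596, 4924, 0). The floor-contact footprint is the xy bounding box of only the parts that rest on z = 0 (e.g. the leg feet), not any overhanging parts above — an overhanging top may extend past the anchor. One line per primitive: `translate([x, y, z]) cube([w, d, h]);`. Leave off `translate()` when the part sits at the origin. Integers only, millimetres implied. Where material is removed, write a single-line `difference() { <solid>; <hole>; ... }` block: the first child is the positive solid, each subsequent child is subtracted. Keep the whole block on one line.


difference() { translate([276, 494, 0]) cube([3320, 171, 2720]); translate([1525, 494, 0]) cube([764, 171, 2020]); }
translate([276, 4753, 0]) cube([3320, 171, 2720]);
translate([276, 665, 0]) cube([171, 4088, 2720]);
translate([3425, 665, 0]) cube([171, 4088, 2720]);


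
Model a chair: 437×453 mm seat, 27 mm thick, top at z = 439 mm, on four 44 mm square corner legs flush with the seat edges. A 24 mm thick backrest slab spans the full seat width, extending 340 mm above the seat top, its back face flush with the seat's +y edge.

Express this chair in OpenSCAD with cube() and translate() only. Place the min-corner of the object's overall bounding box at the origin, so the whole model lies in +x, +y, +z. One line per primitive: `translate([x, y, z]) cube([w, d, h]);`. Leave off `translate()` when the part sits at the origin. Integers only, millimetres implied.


// leg_h = 439 - 27 = 412
translate([0, 0, 412]) cube([437, 453, 27]);
cube([44, 44, 412]);
translate([393, 0, 0]) cube([44, 44, 412]);
translate([0, 409, 0]) cube([44, 44, 412]);
translate([393, 409, 0]) cube([44, 44, 412]);
translate([0, 429, 439]) cube([437, 24, 340]);


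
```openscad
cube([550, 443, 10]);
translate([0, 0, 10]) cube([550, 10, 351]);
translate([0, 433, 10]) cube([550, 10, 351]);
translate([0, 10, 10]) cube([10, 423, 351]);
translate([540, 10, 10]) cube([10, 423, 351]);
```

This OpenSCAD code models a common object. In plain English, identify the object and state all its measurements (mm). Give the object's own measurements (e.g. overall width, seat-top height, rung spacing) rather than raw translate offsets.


An open-topped rectangular box: outside dimensions 550×443×361 mm, with a uniform wall and base thickness of 10 mm. The base is a full 550×443 slab on the floor; four walls sit on top of the base. The front and back walls (the −y and +y sides) span the full width; the two side walls fit between them.


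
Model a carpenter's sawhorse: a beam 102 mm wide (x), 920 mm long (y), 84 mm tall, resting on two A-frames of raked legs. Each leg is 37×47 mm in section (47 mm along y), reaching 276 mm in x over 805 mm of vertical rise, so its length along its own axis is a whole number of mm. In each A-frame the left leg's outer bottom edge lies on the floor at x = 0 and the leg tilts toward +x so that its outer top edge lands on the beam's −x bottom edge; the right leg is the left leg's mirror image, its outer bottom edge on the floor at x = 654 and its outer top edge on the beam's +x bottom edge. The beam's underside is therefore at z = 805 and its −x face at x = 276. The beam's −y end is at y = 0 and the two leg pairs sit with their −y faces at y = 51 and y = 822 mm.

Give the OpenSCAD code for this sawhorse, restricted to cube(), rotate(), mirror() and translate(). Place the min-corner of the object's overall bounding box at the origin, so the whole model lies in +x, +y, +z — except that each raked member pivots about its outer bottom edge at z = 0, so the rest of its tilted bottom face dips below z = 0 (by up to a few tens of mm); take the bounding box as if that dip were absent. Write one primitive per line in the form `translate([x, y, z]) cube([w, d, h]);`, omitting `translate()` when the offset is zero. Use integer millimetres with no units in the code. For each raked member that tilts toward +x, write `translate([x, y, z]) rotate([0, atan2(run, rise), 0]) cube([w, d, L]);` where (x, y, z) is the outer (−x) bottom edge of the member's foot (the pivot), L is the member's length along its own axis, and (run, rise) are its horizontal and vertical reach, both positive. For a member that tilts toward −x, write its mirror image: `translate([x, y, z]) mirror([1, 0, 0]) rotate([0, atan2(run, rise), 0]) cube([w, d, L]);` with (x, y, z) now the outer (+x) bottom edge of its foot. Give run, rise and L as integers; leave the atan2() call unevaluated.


translate([276, 0, 805]) cube([102, 920, 84]);
translate([0, 51, 0]) rotate([0, atan2(276, 805), 0]) cube([37, 47, 851]);
translate([654, 51, 0]) mirror([1, 0, 0]) rotate([0, atan2(276, 805), 0]) cube([37, 47, 851]);
translate([0, 822, 0]) rotate([0, atan2(276, 805), 0]) cube([37, 47, 851]);
translate([654, 822, 0]) mirror([1, 0, 0]) rotate([0, atan2(276, 805), 0]) cube([37, 47, 851]);


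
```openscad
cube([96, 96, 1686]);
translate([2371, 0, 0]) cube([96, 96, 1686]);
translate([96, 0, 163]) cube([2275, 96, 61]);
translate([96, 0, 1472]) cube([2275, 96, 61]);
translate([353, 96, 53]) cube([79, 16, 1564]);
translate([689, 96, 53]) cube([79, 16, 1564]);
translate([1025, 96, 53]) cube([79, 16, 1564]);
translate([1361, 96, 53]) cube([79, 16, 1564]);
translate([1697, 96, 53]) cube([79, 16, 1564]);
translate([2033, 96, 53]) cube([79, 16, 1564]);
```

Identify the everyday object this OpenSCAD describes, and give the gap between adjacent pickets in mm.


A fence section. The picket gap is 257 mm.

Two posts, two rails, 6 pickets — a fence section. Span 2275 mm holds 6 pickets of 79 mm with 7 equal gaps: ⌊(2275 − 6·79) / 7⌋ = 257 mm.
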